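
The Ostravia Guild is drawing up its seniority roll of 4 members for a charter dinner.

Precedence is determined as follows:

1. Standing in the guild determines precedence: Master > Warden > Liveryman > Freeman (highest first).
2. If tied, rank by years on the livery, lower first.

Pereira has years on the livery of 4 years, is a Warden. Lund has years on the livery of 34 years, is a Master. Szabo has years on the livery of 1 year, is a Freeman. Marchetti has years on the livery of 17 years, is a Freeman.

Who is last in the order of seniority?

Marchetti

By standing in the guild: Lund (Master); then Pereira (Warden); then Szabo and Marchetti (Freeman).
Among Szabo and Marchetti, by years on the livery (lower first): Szabo (1 year) before Marchetti (17 years).
Order: Lund, Pereira, Szabo, Marchetti.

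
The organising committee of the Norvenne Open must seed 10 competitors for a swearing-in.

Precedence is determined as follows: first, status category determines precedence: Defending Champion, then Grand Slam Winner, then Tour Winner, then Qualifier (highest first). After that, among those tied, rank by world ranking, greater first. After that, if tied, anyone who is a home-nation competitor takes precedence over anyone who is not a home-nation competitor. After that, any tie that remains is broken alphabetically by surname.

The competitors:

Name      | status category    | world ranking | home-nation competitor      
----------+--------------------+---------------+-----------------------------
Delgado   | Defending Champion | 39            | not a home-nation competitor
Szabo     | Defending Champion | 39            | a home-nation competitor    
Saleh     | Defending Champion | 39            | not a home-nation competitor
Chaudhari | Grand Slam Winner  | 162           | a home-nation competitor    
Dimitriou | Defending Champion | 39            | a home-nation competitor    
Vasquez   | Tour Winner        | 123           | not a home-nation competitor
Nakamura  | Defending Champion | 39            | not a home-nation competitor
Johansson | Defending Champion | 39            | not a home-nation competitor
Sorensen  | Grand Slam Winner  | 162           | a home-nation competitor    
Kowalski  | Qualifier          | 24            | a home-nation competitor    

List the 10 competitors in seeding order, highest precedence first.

Dimitriou, Szabo, Delgado, Johansson, Nakamura, Saleh, Chaudhari, Sorensen, Vasquez, Kowalski

By status category: Dimitriou, Szabo, Delgado, Johansson, Nakamura and Saleh (Defending Champion); then Chaudhari and Sorensen (Grand Slam Winner); then Vasquez (Tour Winner); then Kowalski (Qualifier).
Dimitriou, Szabo, Delgado, Johansson, Nakamura and Saleh all have world ranking 39, so the next rule applies.
Among Dimitriou, Szabo, Delgado, Johansson, Nakamura and Saleh, a home-nation competitor before not a home-nation competitor: Dimitriou and Szabo (a home-nation competitor) before Delgado, Johansson, Nakamura and Saleh (not a home-nation competitor).
Among Dimitriou and Szabo, alphabetically by surname: Dimitriou before Szabo.
Among Delgado, Johansson, Nakamura and Saleh, alphabetically by surname: Delgado before Johansson before Nakamura before Saleh.
Chaudhari and Sorensen both have world ranking 162, so the next rule applies.
Chaudhari and Sorensen are each a home-nation competitor, so the next rule applies.
Among Chaudhari and Sorensen, alphabetically by surname: Chaudhari before Sorensen.
Full order: Dimitriou, Szabo, Delgado, Johansson, Nakamura, Saleh, Chaudhari, Sorensen, Vasquez, Kowalski.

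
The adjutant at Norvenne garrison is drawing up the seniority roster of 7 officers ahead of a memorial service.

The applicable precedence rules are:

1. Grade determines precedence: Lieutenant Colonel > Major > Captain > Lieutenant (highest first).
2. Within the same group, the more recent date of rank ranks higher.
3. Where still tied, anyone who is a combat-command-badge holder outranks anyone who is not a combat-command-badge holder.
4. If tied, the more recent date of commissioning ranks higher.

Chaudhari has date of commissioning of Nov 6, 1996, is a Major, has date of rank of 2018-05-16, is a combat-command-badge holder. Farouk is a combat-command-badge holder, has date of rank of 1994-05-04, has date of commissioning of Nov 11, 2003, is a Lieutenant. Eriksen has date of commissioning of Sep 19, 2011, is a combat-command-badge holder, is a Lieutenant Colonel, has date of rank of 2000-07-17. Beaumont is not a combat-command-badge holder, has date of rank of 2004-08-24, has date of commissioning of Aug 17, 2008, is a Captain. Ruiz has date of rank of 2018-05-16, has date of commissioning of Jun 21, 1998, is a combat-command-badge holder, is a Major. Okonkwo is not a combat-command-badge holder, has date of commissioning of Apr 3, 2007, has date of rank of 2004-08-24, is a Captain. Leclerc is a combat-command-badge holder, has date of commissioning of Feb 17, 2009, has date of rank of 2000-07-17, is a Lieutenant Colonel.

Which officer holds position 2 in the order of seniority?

By grade: Eriksen and Leclerc (Lieutenant Colonel); then Ruiz and Chaudhari (Major); then Beaumont and Okonkwo (Captain); then Farouk (Lieutenant).
Eriksen and Leclerc both have date of rank 2000-07-17, so the next rule applies.
Eriksen and Leclerc are each a combat-command-badge holder, so the next rule applies.
Among Eriksen and Leclerc, by date of commissioning (later first): Eriksen (Sep 19, 2011) before Leclerc (Feb 17, 2009).
Ruiz and Chaudhari both have date of rank 2018-05-16, so the next rule applies.
Ruiz and Chaudhari are each a combat-command-badge holder, so the next rule applies.
Among Ruiz and Chaudhari, by date of commissioning (later first): Ruiz (Jun 21, 1998) before Chaudhari (Nov 6, 1996).
Beaumont and Okonkwo both have date of rank 2004-08-24, so the next rule applies.
Beaumont and Okonkwo are each not a combat-command-badge holder, so the next rule applies.
Among Beaumont and Okonkwo, by date of commissioning (later first): Beaumont (Aug 17, 2008) before Okonkwo (Apr 3, 2007).
Order: Eriksen, Leclerc, Ruiz, Chaudhari, Beaumont, Okonkwo, Farouk.

Leclerc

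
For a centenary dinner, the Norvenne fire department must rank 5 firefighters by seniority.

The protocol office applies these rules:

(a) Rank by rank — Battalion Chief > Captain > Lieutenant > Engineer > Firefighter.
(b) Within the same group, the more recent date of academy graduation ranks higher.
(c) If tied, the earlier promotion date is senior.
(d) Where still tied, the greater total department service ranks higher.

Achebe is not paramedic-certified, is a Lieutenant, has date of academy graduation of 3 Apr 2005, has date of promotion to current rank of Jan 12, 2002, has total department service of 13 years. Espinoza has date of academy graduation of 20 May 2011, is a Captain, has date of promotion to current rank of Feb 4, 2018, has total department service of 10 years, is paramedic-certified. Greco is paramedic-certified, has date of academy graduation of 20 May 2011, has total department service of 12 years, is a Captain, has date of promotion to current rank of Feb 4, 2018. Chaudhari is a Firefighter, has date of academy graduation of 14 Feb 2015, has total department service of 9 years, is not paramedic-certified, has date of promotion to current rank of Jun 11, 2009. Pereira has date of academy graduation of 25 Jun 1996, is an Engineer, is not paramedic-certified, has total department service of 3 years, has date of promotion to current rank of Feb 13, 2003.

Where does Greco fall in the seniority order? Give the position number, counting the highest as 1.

By rank: Greco and Espinoza (Captain); then Achebe (Lieutenant); then Pereira (Engineer); then Chaudhari (Firefighter).
Greco and Espinoza both have date of academy graduation 20 May 2011, so the next rule applies.
Greco and Espinoza both have date of promotion to current rank Feb 4, 2018, so the next rule applies.
Among Greco and Espinoza, by total department service (higher first): Greco (12 years) before Espinoza (10 years).
Order: Greco, Espinoza, Achebe, Pereira, Chaudhari. So position 1.

1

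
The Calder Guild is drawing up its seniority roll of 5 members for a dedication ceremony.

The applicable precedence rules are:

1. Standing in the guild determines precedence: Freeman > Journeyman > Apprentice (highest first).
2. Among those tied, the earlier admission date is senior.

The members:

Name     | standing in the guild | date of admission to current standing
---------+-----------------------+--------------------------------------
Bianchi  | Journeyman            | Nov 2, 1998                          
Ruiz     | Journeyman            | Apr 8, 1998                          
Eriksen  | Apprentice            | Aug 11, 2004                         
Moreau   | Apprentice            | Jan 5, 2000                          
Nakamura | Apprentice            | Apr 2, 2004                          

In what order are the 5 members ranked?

By standing in the guild: Ruiz and Bianchi (Journeyman); then Moreau, Nakamura and Eriksen (Apprentice).
Among Ruiz and Bianchi, by date of admission to current standing (earlier first): Ruiz (Apr 8, 1998) before Bianchi (Nov 2, 1998).
Among Moreau, Nakamura and Eriksen, by date of admission to current standing (earlier first): Moreau (Jan 5, 2000) before Nakamura (Apr 2, 2004) before Eriksen (Aug 11, 2004).
Full order: Ruiz, Bianchi, Moreau, Nakamura, Eriksen.

Ruiz, Bianchi, Moreau, Nakamura, Eriksen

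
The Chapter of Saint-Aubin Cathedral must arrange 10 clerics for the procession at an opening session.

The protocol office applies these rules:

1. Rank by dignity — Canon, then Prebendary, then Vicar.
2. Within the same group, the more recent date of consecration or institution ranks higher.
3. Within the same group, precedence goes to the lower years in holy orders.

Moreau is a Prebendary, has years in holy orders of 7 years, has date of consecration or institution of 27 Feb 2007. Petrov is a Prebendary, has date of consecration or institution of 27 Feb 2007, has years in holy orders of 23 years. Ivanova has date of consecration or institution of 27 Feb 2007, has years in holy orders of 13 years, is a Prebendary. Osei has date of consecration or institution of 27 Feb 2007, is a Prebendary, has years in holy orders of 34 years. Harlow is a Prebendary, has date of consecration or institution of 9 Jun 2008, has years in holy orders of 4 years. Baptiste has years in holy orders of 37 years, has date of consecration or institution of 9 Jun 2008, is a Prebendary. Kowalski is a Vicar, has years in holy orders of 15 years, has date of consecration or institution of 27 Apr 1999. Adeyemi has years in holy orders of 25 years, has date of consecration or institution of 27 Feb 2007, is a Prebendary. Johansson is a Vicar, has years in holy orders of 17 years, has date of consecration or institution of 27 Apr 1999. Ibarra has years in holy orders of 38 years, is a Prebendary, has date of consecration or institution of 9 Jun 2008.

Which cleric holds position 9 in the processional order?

By dignity: Harlow, Baptiste, Ibarra, Moreau, Ivanova, Petrov, Adeyemi and Osei (Prebendary); then Kowalski and Johansson (Vicar).
Among Harlow, Baptiste, Ibarra, Moreau, Ivanova, Petrov, Adeyemi and Osei, by date of consecration or institution (later first): Harlow, Baptiste and Ibarra (9 Jun 2008) before Moreau, Ivanova, Petrov, Adeyemi and Osei (27 Feb 2007).
Among Harlow, Baptiste and Ibarra, by years in holy orders (lower first): Harlow (4 years) before Baptiste (37 years) before Ibarra (38 years).
Among Moreau, Ivanova, Petrov, Adeyemi and Osei, by years in holy orders (lower first): Moreau (7 years) before Ivanova (13 years) before Petrov (23 years) before Adeyemi (25 years) before Osei (34 years).
Kowalski and Johansson both have date of consecration or institution 27 Apr 1999, so the next rule applies.
Among Kowalski and Johansson, by years in holy orders (lower first): Kowalski (15 years) before Johansson (17 years).
Order: Harlow, Baptiste, Ibarra, Moreau, Ivanova, Petrov, Adeyemi, Osei, Kowalski, Johansson.

Kowalski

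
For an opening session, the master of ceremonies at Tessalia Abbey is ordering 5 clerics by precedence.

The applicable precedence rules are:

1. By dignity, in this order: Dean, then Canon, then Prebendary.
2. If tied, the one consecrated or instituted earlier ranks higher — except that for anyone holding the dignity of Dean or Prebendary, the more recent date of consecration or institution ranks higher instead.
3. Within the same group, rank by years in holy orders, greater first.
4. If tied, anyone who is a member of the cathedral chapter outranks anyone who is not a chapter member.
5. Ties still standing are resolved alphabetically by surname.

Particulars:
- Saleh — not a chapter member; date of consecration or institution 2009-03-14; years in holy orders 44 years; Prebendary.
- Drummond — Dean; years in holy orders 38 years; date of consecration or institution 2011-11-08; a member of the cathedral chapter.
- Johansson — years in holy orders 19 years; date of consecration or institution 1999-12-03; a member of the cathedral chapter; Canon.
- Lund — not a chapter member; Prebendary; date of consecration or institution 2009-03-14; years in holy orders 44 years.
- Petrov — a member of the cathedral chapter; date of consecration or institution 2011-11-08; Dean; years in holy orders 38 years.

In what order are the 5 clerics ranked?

Drummond, Petrov, Johansson, Lund, Saleh

By dignity: Drummond and Petrov (Dean); then Johansson (Canon); then Lund and Saleh (Prebendary).
Drummond and Petrov both have date of consecration or institution 2011-11-08, so the next rule applies.
Drummond and Petrov both have years in holy orders 38 years, so the next rule applies.
Drummond and Petrov are each a member of the cathedral chapter, so the next rule applies.
Among Drummond and Petrov, alphabetically by surname: Drummond before Petrov.
Lund and Saleh both have date of consecration or institution 2009-03-14, so the next rule applies.
Lund and Saleh both have years in holy orders 44 years, so the next rule applies.
Lund and Saleh are each not a chapter member, so the next rule applies.
Among Lund and Saleh, alphabetically by surname: Lund before Saleh.
Full order: Drummond, Petrov, Johansson, Lund, Saleh.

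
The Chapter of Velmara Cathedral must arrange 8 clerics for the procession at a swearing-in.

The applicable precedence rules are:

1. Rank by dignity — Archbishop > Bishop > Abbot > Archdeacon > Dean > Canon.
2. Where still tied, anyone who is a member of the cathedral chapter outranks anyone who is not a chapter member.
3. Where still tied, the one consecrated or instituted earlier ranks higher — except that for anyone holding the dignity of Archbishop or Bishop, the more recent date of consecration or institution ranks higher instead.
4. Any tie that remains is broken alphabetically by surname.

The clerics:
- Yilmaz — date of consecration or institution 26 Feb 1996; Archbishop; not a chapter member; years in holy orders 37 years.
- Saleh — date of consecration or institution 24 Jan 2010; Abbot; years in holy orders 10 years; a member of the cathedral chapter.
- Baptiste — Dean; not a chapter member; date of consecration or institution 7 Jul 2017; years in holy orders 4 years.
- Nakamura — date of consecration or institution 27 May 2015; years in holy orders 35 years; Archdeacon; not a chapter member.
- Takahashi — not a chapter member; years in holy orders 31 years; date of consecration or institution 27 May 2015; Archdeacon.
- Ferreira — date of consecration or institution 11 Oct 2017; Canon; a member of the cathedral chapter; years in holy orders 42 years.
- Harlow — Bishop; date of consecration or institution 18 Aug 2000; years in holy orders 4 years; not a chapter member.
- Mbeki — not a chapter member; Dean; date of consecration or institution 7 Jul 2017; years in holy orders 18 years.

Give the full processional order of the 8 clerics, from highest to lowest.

Yilmaz, Harlow, Saleh, Nakamura, Takahashi, Baptiste, Mbeki, Ferreira

By dignity: Yilmaz (Archbishop); then Harlow (Bishop); then Saleh (Abbot); then Nakamura and Takahashi (Archdeacon); then Baptiste and Mbeki (Dean); then Ferreira (Canon).
Nakamura and Takahashi are each not a chapter member, so the next rule applies.
Nakamura and Takahashi both have date of consecration or institution 27 May 2015, so the next rule applies.
Among Nakamura and Takahashi, alphabetically by surname: Nakamura before Takahashi.
Baptiste and Mbeki are each not a chapter member, so the next rule applies.
Baptiste and Mbeki both have date of consecration or institution 7 Jul 2017, so the next rule applies.
Among Baptiste and Mbeki, alphabetically by surname: Baptiste before Mbeki.
Full order: Yilmaz, Harlow, Saleh, Nakamura, Takahashi, Baptiste, Mbeki, Ferreira.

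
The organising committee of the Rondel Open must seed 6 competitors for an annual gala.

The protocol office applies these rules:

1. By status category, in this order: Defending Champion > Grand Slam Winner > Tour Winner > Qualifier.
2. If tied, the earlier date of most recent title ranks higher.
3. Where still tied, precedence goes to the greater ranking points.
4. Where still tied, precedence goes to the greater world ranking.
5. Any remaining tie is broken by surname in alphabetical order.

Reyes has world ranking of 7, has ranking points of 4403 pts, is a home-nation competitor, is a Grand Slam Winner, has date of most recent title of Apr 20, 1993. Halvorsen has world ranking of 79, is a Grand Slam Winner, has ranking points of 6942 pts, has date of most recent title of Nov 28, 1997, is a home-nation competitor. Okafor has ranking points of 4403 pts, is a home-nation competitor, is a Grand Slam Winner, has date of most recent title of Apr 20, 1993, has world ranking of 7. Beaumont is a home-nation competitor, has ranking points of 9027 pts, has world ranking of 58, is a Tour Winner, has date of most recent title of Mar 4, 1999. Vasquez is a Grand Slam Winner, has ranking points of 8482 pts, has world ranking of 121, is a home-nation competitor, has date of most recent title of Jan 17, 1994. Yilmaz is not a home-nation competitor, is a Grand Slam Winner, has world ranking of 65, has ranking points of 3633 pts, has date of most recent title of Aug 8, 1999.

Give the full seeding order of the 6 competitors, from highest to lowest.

By status category: Okafor, Reyes, Vasquez, Halvorsen and Yilmaz (Grand Slam Winner); then Beaumont (Tour Winner).
Among Okafor, Reyes, Vasquez, Halvorsen and Yilmaz, by date of most recent title (earlier first): Okafor and Reyes (Apr 20, 1993) before Vasquez (Jan 17, 1994) before Halvorsen (Nov 28, 1997) before Yilmaz (Aug 8, 1999).
Okafor and Reyes both have ranking points 4403 pts, so the next rule applies.
Okafor and Reyes both have world ranking 7, so the next rule applies.
Among Okafor and Reyes, alphabetically by surname: Okafor before Reyes.
Full order: Okafor, Reyes, Vasquez, Halvorsen, Yilmaz, Beaumont.

Okafor, Reyes, Vasquez, Halvorsen, Yilmaz, Beaumont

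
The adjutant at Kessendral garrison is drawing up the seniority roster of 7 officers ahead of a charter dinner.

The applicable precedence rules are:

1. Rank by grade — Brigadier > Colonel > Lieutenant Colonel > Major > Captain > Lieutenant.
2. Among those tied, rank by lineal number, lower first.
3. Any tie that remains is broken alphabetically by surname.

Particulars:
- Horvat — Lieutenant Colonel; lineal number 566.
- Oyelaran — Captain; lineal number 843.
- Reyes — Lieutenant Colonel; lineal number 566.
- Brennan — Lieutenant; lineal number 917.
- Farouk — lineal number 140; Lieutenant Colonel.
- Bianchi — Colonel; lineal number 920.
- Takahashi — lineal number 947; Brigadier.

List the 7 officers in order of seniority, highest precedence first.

By grade: Takahashi (Brigadier); then Bianchi (Colonel); then Farouk, Horvat and Reyes (Lieutenant Colonel); then Oyelaran (Captain); then Brennan (Lieutenant).
Among Farouk, Horvat and Reyes, by lineal number (lower first): Farouk (140) before Horvat and Reyes (566).
Among Horvat and Reyes, alphabetically by surname: Horvat before Reyes.
Full order: Takahashi, Bianchi, Farouk, Horvat, Reyes, Oyelaran, Brennan.

Takahashi, Bianchi, Farouk, Horvat, Reyes, Oyelaran, Brennan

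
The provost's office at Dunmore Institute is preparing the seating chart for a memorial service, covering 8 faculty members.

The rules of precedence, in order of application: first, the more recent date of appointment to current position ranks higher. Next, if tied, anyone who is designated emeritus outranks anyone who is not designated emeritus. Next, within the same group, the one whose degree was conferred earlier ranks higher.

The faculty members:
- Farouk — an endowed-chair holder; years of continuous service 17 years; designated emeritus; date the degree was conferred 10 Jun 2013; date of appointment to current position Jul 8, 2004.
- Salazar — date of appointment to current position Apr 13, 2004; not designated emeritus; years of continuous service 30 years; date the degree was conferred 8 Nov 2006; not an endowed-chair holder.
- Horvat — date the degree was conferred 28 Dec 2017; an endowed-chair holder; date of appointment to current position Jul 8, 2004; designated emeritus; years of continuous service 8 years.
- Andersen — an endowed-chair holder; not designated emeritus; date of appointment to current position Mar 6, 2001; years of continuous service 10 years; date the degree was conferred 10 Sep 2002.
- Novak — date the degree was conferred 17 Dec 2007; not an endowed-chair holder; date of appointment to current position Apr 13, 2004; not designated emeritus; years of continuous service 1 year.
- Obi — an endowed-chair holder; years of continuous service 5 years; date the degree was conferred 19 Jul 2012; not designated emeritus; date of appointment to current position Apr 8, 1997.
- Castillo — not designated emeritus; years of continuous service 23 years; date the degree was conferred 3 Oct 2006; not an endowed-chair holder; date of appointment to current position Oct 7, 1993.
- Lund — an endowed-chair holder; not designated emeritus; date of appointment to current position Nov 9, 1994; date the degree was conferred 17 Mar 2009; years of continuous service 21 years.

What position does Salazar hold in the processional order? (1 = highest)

By date of appointment to current position (later first): Farouk and Horvat (both Jul 8, 2004); then Salazar and Novak (both Apr 13, 2004); then Andersen (Mar 6, 2001); then Obi (Apr 8, 1997); then Lund (Nov 9, 1994); then Castillo (Oct 7, 1993).
Farouk and Horvat are each designated emeritus, so the next rule applies.
Among Farouk and Horvat, by date the degree was conferred (earlier first): Farouk (10 Jun 2013) before Horvat (28 Dec 2017).
Salazar and Novak are each not designated emeritus, so the next rule applies.
Among Salazar and Novak, by date the degree was conferred (earlier first): Salazar (8 Nov 2006) before Novak (17 Dec 2007).
Order: Farouk, Horvat, Salazar, Novak, Andersen, Obi, Lund, Castillo. So position 3.

3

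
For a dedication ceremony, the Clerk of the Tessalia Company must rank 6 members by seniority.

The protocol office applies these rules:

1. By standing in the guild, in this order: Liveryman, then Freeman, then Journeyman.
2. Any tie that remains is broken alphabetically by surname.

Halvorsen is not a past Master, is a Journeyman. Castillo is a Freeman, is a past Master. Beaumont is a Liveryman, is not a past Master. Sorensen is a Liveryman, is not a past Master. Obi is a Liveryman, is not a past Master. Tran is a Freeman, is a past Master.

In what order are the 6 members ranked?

Beaumont, Obi, Sorensen, Castillo, Tran, Halvorsen

By standing in the guild: Beaumont, Obi and Sorensen (Liveryman); then Castillo and Tran (Freeman); then Halvorsen (Journeyman).
Among Beaumont, Obi and Sorensen, alphabetically by surname: Beaumont before Obi before Sorensen.
Among Castillo and Tran, alphabetically by surname: Castillo before Tran.
Full order: Beaumont, Obi, Sorensen, Castillo, Tran, Halvorsen.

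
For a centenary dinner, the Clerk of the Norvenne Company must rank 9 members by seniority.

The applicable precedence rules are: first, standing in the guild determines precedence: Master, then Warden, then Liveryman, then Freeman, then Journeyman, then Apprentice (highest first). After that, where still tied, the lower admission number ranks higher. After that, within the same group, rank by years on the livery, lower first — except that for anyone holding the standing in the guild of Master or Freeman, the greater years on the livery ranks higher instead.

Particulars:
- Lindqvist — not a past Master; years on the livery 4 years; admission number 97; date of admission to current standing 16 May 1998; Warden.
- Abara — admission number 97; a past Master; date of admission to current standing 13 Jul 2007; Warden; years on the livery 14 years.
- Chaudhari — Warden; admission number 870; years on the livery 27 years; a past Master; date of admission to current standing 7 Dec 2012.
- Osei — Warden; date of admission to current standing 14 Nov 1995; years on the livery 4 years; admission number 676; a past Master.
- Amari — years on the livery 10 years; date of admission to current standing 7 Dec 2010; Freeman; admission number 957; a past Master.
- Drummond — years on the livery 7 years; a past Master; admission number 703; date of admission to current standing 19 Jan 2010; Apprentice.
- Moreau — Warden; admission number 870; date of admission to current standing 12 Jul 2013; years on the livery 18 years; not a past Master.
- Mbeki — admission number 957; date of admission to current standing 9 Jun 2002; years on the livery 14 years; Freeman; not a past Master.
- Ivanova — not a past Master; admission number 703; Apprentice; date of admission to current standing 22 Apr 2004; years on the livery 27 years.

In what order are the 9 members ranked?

By standing in the guild: Lindqvist, Abara, Osei, Moreau and Chaudhari (Warden); then Mbeki and Amari (Freeman); then Drummond and Ivanova (Apprentice).
Among Lindqvist, Abara, Osei, Moreau and Chaudhari, by admission number (lower first): Lindqvist and Abara (97) before Osei (676) before Moreau and Chaudhari (870).
Among Lindqvist and Abara, by years on the livery (lower first): Lindqvist (4 years) before Abara (14 years).
Among Moreau and Chaudhari, by years on the livery (lower first): Moreau (18 years) before Chaudhari (27 years).
Mbeki and Amari both have admission number 957, so the next rule applies.
Among Mbeki and Amari, by years on the livery (higher first) (reversed rule for this group): Mbeki (14 years) before Amari (10 years).
Drummond and Ivanova both have admission number 703, so the next rule applies.
Among Drummond and Ivanova, by years on the livery (lower first): Drummond (7 years) before Ivanova (27 years).
Full order: Lindqvist, Abara, Osei, Moreau, Chaudhari, Mbeki, Amari, Drummond, Ivanova.

Lindqvist, Abara, Osei, Moreau, Chaudhari, Mbeki, Amari, Drummond, Ivanova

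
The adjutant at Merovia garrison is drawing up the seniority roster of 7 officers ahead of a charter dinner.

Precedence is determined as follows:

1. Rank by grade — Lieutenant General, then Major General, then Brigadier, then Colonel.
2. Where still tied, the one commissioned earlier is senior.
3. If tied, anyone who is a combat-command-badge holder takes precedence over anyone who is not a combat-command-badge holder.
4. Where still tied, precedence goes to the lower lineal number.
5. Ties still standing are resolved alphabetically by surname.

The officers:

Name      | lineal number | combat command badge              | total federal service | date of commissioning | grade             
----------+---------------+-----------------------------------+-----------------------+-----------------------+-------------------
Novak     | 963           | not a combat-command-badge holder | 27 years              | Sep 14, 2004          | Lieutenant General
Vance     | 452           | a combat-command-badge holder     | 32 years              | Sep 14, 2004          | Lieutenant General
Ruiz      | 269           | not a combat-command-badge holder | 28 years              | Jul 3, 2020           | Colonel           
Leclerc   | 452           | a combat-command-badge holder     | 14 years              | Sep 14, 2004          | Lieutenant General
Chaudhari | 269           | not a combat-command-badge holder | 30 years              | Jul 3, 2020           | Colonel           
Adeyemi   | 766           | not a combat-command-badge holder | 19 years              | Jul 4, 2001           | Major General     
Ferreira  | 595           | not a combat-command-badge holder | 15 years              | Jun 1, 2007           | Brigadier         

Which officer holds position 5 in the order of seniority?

Ferreira

By grade: Leclerc, Vance and Novak (Lieutenant General); then Adeyemi (Major General); then Ferreira (Brigadier); then Chaudhari and Ruiz (Colonel).
Leclerc, Vance and Novak all have date of commissioning Sep 14, 2004, so the next rule applies.
Among Leclerc, Vance and Novak, a combat-command-badge holder before not a combat-command-badge holder: Leclerc and Vance (a combat-command-badge holder) before Novak (not a combat-command-badge holder).
Leclerc and Vance both have lineal number 452, so the next rule applies.
Among Leclerc and Vance, alphabetically by surname: Leclerc before Vance.
Chaudhari and Ruiz both have date of commissioning Jul 3, 2020, so the next rule applies.
Chaudhari and Ruiz are each not a combat-command-badge holder, so the next rule applies.
Chaudhari and Ruiz both have lineal number 269, so the next rule applies.
Among Chaudhari and Ruiz, alphabetically by surname: Chaudhari before Ruiz.
Order: Leclerc, Vance, Novak, Adeyemi, Ferreira, Chaudhari, Ruiz.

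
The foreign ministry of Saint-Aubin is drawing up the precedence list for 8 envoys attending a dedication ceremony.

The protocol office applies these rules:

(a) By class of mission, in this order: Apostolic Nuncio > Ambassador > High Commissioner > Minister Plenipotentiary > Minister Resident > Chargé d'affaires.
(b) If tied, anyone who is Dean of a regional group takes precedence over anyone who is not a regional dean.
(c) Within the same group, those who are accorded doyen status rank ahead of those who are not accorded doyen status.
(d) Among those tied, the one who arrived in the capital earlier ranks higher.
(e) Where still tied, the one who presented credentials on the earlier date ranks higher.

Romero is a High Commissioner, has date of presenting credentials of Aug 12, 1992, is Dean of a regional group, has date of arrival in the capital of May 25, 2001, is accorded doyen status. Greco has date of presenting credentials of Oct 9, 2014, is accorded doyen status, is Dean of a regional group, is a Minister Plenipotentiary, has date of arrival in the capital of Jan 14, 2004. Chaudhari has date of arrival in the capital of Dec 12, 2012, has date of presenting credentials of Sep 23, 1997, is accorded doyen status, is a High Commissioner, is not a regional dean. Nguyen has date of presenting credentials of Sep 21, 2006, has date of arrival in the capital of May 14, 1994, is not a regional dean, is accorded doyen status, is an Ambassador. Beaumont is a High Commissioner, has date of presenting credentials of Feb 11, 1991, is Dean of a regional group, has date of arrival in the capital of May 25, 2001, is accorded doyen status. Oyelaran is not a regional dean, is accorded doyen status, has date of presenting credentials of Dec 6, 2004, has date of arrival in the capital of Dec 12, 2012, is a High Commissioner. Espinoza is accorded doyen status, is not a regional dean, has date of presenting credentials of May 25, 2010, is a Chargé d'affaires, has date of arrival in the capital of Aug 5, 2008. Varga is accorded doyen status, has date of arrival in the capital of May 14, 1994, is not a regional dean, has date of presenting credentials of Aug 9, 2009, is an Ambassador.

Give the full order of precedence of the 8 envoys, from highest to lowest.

By class of mission: Nguyen and Varga (Ambassador); then Beaumont, Romero, Chaudhari and Oyelaran (High Commissioner); then Greco (Minister Plenipotentiary); then Espinoza (Chargé d'affaires).
Nguyen and Varga are each not a regional dean, so the next rule applies.
Nguyen and Varga are each accorded doyen status, so the next rule applies.
Nguyen and Varga both have date of arrival in the capital May 14, 1994, so the next rule applies.
Among Nguyen and Varga, by date of presenting credentials (earlier first): Nguyen (Sep 21, 2006) before Varga (Aug 9, 2009).
Among Beaumont, Romero, Chaudhari and Oyelaran, Dean of a regional group before not a regional dean: Beaumont and Romero (Dean of a regional group) before Chaudhari and Oyelaran (not a regional dean).
Beaumont and Romero are each accorded doyen status, so the next rule applies.
Beaumont and Romero both have date of arrival in the capital May 25, 2001, so the next rule applies.
Among Beaumont and Romero, by date of presenting credentials (earlier first): Beaumont (Feb 11, 1991) before Romero (Aug 12, 1992).
Chaudhari and Oyelaran are each accorded doyen status, so the next rule applies.
Chaudhari and Oyelaran both have date of arrival in the capital Dec 12, 2012, so the next rule applies.
Among Chaudhari and Oyelaran, by date of presenting credentials (earlier first): Chaudhari (Sep 23, 1997) before Oyelaran (Dec 6, 2004).
Full order: Nguyen, Varga, Beaumont, Romero, Chaudhari, Oyelaran, Greco, Espinoza.

Nguyen, Varga, Beaumont, Romero, Chaudhari, Oyelaran, Greco, Espinoza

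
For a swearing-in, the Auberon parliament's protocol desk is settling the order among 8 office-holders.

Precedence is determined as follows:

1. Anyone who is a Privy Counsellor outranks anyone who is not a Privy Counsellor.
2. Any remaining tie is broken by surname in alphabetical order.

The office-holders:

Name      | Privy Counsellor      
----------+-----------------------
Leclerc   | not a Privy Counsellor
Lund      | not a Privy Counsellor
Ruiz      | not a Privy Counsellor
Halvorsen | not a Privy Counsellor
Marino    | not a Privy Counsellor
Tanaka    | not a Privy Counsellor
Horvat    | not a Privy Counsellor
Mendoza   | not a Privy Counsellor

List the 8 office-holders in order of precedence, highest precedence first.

Halvorsen, Horvat, Leclerc, Lund, Marino, Mendoza, Ruiz, Tanaka

By the first rule: Halvorsen, Horvat, Leclerc, Lund, Marino, Mendoza, Ruiz and Tanaka (each not a Privy Counsellor).
Among Halvorsen, Horvat, Leclerc, Lund, Marino, Mendoza, Ruiz and Tanaka, alphabetically by surname: Halvorsen before Horvat before Leclerc before Lund before Marino before Mendoza before Ruiz before Tanaka.
Full order: Halvorsen, Horvat, Leclerc, Lund, Marino, Mendoza, Ruiz, Tanaka.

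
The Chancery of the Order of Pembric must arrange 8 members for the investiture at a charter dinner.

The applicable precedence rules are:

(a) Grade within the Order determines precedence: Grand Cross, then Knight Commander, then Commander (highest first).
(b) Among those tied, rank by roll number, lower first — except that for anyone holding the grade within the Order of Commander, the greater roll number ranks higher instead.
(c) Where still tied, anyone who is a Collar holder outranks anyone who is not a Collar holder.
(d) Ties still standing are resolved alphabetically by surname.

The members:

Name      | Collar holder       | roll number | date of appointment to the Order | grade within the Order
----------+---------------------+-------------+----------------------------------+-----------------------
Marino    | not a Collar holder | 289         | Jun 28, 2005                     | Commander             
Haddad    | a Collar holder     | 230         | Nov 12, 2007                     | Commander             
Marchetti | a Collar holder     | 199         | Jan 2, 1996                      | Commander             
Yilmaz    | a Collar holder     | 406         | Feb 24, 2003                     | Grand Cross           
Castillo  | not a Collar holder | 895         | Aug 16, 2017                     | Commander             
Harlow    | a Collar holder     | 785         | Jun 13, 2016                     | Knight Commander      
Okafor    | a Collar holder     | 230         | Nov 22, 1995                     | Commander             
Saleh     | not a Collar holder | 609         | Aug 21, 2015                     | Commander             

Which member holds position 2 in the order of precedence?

Harlow

By grade within the Order: Yilmaz (Grand Cross); then Harlow (Knight Commander); then Castillo, Saleh, Marino, Haddad, Okafor and Marchetti (Commander).
Among Castillo, Saleh, Marino, Haddad, Okafor and Marchetti, by roll number (higher first) (reversed rule for this group): Castillo (895) before Saleh (609) before Marino (289) before Haddad and Okafor (230) before Marchetti (199).
Haddad and Okafor are each a Collar holder, so the next rule applies.
Among Haddad and Okafor, alphabetically by surname: Haddad before Okafor.
Order: Yilmaz, Harlow, Castillo, Saleh, Marino, Haddad, Okafor, Marchetti.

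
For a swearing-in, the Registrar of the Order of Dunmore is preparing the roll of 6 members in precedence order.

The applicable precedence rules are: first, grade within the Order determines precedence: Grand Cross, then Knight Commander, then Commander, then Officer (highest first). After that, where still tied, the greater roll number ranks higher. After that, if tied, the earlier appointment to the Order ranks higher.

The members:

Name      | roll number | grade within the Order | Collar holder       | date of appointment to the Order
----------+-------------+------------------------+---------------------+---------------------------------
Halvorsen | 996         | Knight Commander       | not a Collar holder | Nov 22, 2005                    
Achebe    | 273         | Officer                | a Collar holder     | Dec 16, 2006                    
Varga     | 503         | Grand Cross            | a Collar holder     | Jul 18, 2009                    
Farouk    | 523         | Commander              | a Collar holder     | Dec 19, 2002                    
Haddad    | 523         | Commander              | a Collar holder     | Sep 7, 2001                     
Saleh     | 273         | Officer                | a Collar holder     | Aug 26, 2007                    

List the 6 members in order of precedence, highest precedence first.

Varga, Halvorsen, Haddad, Farouk, Achebe, Saleh

By grade within the Order: Varga (Grand Cross); then Halvorsen (Knight Commander); then Haddad and Farouk (Commander); then Achebe and Saleh (Officer).
Haddad and Farouk both have roll number 523, so the next rule applies.
Among Haddad and Farouk, by date of appointment to the Order (earlier first): Haddad (Sep 7, 2001) before Farouk (Dec 19, 2002).
Achebe and Saleh both have roll number 273, so the next rule applies.
Among Achebe and Saleh, by date of appointment to the Order (earlier first): Achebe (Dec 16, 2006) before Saleh (Aug 26, 2007).
Full order: Varga, Halvorsen, Haddad, Farouk, Achebe, Saleh.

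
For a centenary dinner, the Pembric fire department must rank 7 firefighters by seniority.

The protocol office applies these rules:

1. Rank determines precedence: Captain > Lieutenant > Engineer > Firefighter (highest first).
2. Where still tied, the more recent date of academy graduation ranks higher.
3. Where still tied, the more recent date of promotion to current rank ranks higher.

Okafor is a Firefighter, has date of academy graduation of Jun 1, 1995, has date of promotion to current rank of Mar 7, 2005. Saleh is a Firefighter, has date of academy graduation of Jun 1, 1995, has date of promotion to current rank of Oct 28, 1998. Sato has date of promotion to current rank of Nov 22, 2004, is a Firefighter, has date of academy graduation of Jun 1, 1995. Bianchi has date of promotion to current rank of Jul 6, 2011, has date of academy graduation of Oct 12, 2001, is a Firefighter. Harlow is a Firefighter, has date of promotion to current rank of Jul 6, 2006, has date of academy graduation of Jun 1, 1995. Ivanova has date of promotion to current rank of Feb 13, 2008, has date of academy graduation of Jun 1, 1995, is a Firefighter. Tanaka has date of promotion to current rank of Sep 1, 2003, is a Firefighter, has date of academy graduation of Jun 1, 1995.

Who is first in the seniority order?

Bianchi

By rank: Bianchi, Ivanova, Harlow, Okafor, Sato, Tanaka and Saleh (Firefighter).
Among Bianchi, Ivanova, Harlow, Okafor, Sato, Tanaka and Saleh, by date of academy graduation (later first): Bianchi (Oct 12, 2001) before Ivanova, Harlow, Okafor, Sato, Tanaka and Saleh (Jun 1, 1995).
Among Ivanova, Harlow, Okafor, Sato, Tanaka and Saleh, by date of promotion to current rank (later first): Ivanova (Feb 13, 2008) before Harlow (Jul 6, 2006) before Okafor (Mar 7, 2005) before Sato (Nov 22, 2004) before Tanaka (Sep 1, 2003) before Saleh (Oct 28, 1998).
Order: Bianchi, Ivanova, Harlow, Okafor, Sato, Tanaka, Saleh.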